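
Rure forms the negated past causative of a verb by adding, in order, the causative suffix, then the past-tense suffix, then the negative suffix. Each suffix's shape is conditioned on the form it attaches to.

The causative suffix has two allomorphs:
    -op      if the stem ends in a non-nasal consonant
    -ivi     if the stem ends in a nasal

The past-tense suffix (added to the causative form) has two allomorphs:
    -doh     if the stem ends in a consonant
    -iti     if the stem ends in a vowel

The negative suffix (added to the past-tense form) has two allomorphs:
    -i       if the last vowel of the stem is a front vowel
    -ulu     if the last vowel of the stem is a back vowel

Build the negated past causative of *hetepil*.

*hetepil* — final consonant /l/ (non-nasal) → -op → *hetepilop*.
Since the final sound of the causative form *hetepilop* is /p/ (a consonant), it takes -doh, giving *hetepilopdoh*.
Since the last vowel of the past-tense form *hetepilopdoh* is /o/ (a back vowel), it takes -ulu, giving *hetepilopdohulu*.

hetepilopdohulu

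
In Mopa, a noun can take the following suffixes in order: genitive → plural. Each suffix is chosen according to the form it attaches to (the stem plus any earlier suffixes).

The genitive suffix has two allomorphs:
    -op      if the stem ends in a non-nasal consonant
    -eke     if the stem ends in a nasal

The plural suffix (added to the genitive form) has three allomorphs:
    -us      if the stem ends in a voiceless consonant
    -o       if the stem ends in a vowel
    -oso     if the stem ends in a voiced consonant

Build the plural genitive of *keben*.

kebenekeo

*keben*: final consonant = /n/, a nasal → -eke → *kebeneke*.
The genitive form *kebeneke* — final sound /e/ (a vowel) → -o → *kebenekeo*.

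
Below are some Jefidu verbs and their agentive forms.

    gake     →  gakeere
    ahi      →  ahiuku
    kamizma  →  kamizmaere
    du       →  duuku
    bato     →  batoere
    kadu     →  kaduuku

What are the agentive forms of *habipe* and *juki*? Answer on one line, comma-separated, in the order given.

The pattern is height harmony: -uku when the last vowel of the stem is a high vowel (*ahi*, *du*, *kadu*); -ere when the last vowel of the stem is a non-high vowel (*gake*, *kamizma*, *bato*).
Since the last vowel of *habipe* is /e/ (a non-high vowel), it takes -ere, giving *habipeere*.
Since the last vowel of *juki* is /i/ (a high vowel), it takes -uku, giving *jukiuku*.

habipeere, jukiuku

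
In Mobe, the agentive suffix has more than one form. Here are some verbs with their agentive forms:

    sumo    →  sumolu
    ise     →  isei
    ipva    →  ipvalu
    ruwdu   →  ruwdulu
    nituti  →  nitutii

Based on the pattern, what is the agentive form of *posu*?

posulu

Looking at the last vowel of each stem: -i when the last vowel of the stem is a front vowel (*ise*, *nituti*); -lu when the last vowel of the stem is a back vowel (*sumo*, *ipva*, *ruwdu*).
*posu* — last vowel /u/ (a back vowel) → -lu → *posulu*.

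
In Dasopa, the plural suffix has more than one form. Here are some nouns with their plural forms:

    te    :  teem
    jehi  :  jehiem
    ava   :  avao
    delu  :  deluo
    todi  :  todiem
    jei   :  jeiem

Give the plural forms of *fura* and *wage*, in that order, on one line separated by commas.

The suffix is conditioned by the last vowel: -em when the last vowel of the stem is a front vowel (*te*, *jehi*, *todi*, *jei*); -o when the last vowel of the stem is a back vowel (*ava*, *delu*).
*fura* — last vowel /a/ (a back vowel) → -o → *furao*.
Since the last vowel of *wage* is /e/ (a front vowel), it takes -em, giving *wageem*.

furao, wageem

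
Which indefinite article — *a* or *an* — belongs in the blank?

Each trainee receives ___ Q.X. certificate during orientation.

The indefinite article is chosen by the initial *sound* of the following word, not its spelling.
The initialism *Q.X.* is read letter by letter; the first letter, Q, is pronounced /kjuː/, which begins with a consonant sound.
So the article is *a*: Each trainee receives a Q.X. certificate during orientation.

a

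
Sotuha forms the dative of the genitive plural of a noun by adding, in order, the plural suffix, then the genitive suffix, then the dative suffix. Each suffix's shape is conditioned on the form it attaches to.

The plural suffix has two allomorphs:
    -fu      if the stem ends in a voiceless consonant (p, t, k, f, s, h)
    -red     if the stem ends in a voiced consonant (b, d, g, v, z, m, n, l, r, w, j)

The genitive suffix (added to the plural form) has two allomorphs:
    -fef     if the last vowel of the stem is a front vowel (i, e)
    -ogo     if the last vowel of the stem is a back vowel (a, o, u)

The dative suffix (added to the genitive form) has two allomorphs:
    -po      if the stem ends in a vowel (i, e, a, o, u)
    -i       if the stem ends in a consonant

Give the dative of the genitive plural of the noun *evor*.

evorredfefi

Since the final consonant of *evor* is /r/ (voiced), it takes -red, giving *evorred*.
The plural form *evorred* — last vowel /e/ (a front vowel) → -fef → *evorredfef*.
The final sound of the genitive form *evorredfef* is /f/, which is a consonant, so the dative suffix is -i, giving *evorredfefi*.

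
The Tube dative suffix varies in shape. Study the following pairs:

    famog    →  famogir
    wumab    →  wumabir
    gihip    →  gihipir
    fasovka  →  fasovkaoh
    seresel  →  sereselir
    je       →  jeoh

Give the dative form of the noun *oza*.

The suffix is conditioned by the final sound: -ir when the stem ends in a consonant (*famog*, *wumab*, *gihip*, *seresel*); -oh when the stem ends in a vowel (*fasovka*, *je*).
The final sound of *oza* is /a/, which is a vowel, so the suffix is -oh, giving *ozaoh*.

ozaoh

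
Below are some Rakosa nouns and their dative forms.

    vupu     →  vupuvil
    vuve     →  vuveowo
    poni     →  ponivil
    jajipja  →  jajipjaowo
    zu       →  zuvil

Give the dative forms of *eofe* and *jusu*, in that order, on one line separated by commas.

eofeowo, jusuvil

The suffix is conditioned by the last vowel: -vil when the last vowel of the stem is a high vowel (*vupu*, *poni*, *zu*); -owo when the last vowel of the stem is a non-high vowel (*vuve*, *jajipja*).
The last vowel of *eofe* is /e/, which is a non-high vowel, so the suffix is -owo, giving *eofeowo*.
*jusu* — last vowel /u/ (a high vowel) → -vil → *jusuvil*.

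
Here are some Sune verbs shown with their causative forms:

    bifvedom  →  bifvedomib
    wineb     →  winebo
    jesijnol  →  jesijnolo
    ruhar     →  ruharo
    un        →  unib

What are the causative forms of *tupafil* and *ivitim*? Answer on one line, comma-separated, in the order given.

The suffix is conditioned by the final consonant: -ib when the stem ends in a nasal (*bifvedom*, *un*); -o when the stem ends in a non-nasal consonant (*wineb*, *jesijnol*, *ruhar*).
*tupafil* — final consonant /l/ (non-nasal) → -o → *tupafilo*.
The final consonant of *ivitim* is /m/, which is a nasal, so the suffix is -ib, giving *ivitimib*.

tupafilo, ivitimib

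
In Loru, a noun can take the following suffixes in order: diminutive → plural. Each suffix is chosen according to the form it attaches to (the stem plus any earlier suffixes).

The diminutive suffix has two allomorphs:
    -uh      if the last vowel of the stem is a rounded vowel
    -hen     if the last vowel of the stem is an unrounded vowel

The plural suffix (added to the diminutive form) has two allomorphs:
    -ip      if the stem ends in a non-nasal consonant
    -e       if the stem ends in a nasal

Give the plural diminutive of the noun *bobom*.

bobomuhip

*bobom* — last vowel /o/ (a rounded vowel) → -uh → *bobomuh*.
The final consonant of the diminutive form *bobomuh* is /h/, which is non-nasal, so the plural suffix is -ip, giving *bobomuhip*.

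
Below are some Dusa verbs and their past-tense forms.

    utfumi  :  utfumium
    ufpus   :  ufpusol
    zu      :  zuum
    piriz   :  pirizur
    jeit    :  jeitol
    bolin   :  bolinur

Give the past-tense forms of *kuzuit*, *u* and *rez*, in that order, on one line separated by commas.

The pattern is voicing of the final sound: -ol when the stem ends in a voiceless consonant (*ufpus*, *jeit*); -ur when the stem ends in a voiced consonant (*piriz*, *bolin*); -um when the stem ends in a vowel (*utfumi*, *zu*).
*kuzuit*: final sound = /t/, a voiceless consonant → -ol → *kuzuitol*.
Since the final sound of *u* is /u/ (a vowel), it takes -um, giving *uum*.
Since the final sound of *rez* is /z/ (a voiced consonant), it takes -ur, giving *rezur*.

kuzuitol, uum, rezur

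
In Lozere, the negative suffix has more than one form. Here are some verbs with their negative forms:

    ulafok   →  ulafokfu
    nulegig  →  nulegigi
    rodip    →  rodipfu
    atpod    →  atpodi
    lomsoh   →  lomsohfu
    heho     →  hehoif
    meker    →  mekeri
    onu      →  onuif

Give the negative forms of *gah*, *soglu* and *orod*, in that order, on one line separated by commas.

The alternation tracks the final sound of the stem — -fu when the stem ends in a voiceless consonant (*ulafok*, *rodip*, *lomsoh*); -i when the stem ends in a voiced consonant (*nulegig*, *atpod*, *meker*); -if when the stem ends in a vowel (*heho*, *onu*).
The final sound of *gah* is /h/, which is a voiceless consonant, so the suffix is -fu, giving *gahfu*.
The final sound of *soglu* is /u/, which is a vowel, so the suffix is -if, giving *sogluif*.
The final sound of *orod* is /d/, which is a voiced consonant, so the suffix is -i, giving *orodi*.

gahfu, sogluif, orodi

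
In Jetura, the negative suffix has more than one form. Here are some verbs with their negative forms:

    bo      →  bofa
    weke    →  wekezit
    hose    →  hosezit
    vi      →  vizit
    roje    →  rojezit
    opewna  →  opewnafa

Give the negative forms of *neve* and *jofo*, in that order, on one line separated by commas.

nevezit, jofofa

Looking at the last vowel of each stem: -zit when the last vowel of the stem is a front vowel (*weke*, *hose*, *vi*, *roje*); -fa when the last vowel of the stem is a back vowel (*bo*, *opewna*).
Since the last vowel of *neve* is /e/ (a front vowel), it takes -zit, giving *nevezit*.
Since the last vowel of *jofo* is /o/ (a back vowel), it takes -fa, giving *jofofa*.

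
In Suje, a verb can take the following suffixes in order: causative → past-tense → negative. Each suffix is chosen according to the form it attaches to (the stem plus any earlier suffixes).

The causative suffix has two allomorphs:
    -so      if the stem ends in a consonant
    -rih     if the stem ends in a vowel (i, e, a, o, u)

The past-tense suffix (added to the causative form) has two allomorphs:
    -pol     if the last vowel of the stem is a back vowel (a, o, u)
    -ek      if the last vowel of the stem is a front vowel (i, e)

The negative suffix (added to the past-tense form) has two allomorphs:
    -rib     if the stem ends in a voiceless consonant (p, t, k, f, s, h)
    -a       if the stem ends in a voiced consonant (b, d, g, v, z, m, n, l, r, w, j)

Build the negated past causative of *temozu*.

*temozu* — final sound /u/ (a vowel) → -rih → *temozurih*.
Since the last vowel of the causative form *temozurih* is /i/ (a front vowel), it takes -ek, giving *temozurihek*.
Since the final consonant of the past-tense form *temozurihek* is /k/ (voiceless), it takes -rib, giving *temozurihekrib*.

temozurihekrib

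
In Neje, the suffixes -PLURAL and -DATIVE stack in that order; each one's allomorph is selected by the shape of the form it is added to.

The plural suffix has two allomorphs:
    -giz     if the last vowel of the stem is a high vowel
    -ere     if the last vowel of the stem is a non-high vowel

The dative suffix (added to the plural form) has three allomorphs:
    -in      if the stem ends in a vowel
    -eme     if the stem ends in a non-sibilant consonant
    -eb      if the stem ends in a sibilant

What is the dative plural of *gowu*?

gowugizeb

Since the last vowel of *gowu* is /u/ (a high vowel), it takes -giz, giving *gowugiz*.
The final sound of the plural form *gowugiz* is /z/, which is a sibilant, so the dative suffix is -eb, giving *gowugizeb*.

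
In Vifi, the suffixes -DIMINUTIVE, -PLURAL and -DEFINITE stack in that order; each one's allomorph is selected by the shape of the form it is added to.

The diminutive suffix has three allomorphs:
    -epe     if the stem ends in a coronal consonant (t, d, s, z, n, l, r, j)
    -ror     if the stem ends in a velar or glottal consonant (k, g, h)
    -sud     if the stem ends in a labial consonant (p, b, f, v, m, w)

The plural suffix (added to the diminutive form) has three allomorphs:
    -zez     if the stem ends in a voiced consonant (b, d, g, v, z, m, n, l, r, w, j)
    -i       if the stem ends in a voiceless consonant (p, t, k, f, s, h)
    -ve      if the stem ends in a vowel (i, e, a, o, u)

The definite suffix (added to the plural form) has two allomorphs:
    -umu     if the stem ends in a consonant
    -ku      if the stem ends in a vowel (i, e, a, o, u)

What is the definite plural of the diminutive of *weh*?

*weh*: final consonant = /h/, velar/glottal → -ror → *wehror*.
The final sound of the diminutive form *wehror* is /r/, which is a voiced consonant, so the plural suffix is -zez, giving *wehrorzez*.
The plural form *wehrorzez*: final sound = /z/, a consonant → -umu → *wehrorzezumu*.

wehrorzezumu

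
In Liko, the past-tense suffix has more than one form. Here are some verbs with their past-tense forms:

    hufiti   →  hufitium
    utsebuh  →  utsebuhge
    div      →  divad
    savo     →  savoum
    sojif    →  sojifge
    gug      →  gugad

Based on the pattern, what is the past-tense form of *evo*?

The alternation tracks the final sound of the stem — -ge when the stem ends in a voiceless consonant (*utsebuh*, *sojif*); -ad when the stem ends in a voiced consonant (*div*, *gug*); -um when the stem ends in a vowel (*hufiti*, *savo*).
Since the final sound of *evo* is /o/ (a vowel), it takes -um, giving *evoum*.

evoum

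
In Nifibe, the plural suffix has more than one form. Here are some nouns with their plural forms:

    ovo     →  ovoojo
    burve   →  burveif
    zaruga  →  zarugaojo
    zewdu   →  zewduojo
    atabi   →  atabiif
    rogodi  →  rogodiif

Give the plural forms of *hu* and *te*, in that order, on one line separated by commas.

The suffix is conditioned by the last vowel: -if when the last vowel of the stem is a front vowel (*burve*, *atabi*, *rogodi*); -ojo when the last vowel of the stem is a back vowel (*ovo*, *zaruga*, *zewdu*).
*hu*: last vowel = /u/, a back vowel → -ojo → *huojo*.
The last vowel of *te* is /e/, which is a front vowel, so the suffix is -if, giving *teif*.

huojo, teif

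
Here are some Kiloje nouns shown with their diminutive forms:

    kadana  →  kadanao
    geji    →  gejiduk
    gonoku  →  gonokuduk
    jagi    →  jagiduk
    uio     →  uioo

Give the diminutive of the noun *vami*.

vamiduk

The pattern is height harmony: -duk when the last vowel of the stem is a high vowel (*geji*, *gonoku*, *jagi*); -o when the last vowel of the stem is a non-high vowel (*kadana*, *uio*).
*vami*: last vowel = /i/, a high vowel → -duk → *vamiduk*.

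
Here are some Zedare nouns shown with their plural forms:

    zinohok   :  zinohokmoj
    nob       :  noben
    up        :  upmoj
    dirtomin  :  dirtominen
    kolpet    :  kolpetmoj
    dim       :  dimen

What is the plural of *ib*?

iben

Looking at the final consonant of each stem: -moj when the stem ends in a voiceless consonant (*zinohok*, *up*, *kolpet*); -en when the stem ends in a voiced consonant (*nob*, *dirtomin*, *dim*).
The final consonant of *ib* is /b/, which is voiced, so the suffix is -en, giving *iben*.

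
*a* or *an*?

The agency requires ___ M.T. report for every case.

an

The indefinite article is chosen by the initial *sound* of the following word, not its spelling.
The initialism *M.T.* is read letter by letter; the first letter, M, is pronounced /ɛm/, which begins with a vowel sound.
So the article is *an*: The agency requires an M.T. report for every case.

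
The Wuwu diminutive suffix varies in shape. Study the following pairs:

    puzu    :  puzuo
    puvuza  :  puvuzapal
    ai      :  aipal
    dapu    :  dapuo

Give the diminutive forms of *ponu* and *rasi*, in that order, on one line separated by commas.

ponuo, rasipal

The pattern is rounding harmony: -o when the last vowel of the stem is a rounded vowel (*puzu*, *dapu*); -pal when the last vowel of the stem is an unrounded vowel (*puvuza*, *ai*).
The last vowel of *ponu* is /u/, which is a rounded vowel, so the suffix is -o, giving *ponuo*.
Since the last vowel of *rasi* is /i/ (an unrounded vowel), it takes -pal, giving *rasipal*.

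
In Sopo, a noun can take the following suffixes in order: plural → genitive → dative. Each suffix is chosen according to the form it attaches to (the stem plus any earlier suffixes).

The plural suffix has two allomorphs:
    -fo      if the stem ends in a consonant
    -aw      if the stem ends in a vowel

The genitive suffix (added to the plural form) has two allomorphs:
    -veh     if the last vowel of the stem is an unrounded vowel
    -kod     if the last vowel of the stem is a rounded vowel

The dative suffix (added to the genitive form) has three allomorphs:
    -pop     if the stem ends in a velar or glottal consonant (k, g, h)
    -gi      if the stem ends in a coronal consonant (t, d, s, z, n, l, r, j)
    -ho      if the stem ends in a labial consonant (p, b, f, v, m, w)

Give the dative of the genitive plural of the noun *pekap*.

pekapfokodgi

The final sound of *pekap* is /p/, which is a consonant, so the plural suffix is -fo, giving *pekapfo*.
The plural form *pekapfo*: last vowel = /o/, a rounded vowel → -kod → *pekapfokod*.
Since the final consonant of the genitive form *pekapfokod* is /d/ (coronal), it takes -gi, giving *pekapfokodgi*.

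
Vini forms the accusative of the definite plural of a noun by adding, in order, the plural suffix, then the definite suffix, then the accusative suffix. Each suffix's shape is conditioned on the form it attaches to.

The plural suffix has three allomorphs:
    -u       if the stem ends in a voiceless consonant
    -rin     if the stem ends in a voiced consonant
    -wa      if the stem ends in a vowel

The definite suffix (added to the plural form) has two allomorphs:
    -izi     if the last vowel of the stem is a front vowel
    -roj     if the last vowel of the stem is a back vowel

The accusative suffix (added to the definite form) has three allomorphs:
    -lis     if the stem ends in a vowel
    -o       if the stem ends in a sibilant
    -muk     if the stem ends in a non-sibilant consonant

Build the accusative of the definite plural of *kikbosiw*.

kikbosiwrinizilis

*kikbosiw*: final sound = /w/, a voiced consonant → -rin → *kikbosiwrin*.
The plural form *kikbosiwrin* — last vowel /i/ (a front vowel) → -izi → *kikbosiwrinizi*.
The definite form *kikbosiwrinizi* — final sound /i/ (a vowel) → -lis → *kikbosiwrinizilis*.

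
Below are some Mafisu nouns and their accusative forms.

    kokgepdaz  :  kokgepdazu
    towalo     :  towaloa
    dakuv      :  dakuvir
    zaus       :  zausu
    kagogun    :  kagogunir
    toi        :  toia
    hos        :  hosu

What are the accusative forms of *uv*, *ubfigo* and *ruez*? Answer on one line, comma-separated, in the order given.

uvir, ubfigoa, ruezu

The alternation tracks the final sound of the stem — -u when the stem ends in a sibilant (*kokgepdaz*, *zaus*, *hos*); -ir when the stem ends in a non-sibilant consonant (*dakuv*, *kagogun*); -a when the stem ends in a vowel (*towalo*, *toi*).
Since the final sound of *uv* is /v/ (a non-sibilant consonant), it takes -ir, giving *uvir*.
The final sound of *ubfigo* is /o/, which is a vowel, so the suffix is -a, giving *ubfigoa*.
*ruez* — final sound /z/ (a sibilant) → -u → *ruezu*.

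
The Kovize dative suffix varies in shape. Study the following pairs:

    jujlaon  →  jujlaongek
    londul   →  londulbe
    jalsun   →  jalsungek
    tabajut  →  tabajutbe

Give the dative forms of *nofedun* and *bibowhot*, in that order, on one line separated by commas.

nofedungek, bibowhotbe

The suffix is conditioned by the final consonant: -gek when the stem ends in a nasal (*jujlaon*, *jalsun*); -be when the stem ends in a non-nasal consonant (*londul*, *tabajut*).
The final consonant of *nofedun* is /n/, which is a nasal, so the suffix is -gek, giving *nofedungek*.
*bibowhot* — final consonant /t/ (non-nasal) → -be → *bibowhotbe*.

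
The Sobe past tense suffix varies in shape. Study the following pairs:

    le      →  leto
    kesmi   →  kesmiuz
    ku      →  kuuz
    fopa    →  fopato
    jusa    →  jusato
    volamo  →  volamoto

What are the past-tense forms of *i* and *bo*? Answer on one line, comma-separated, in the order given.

The suffix is conditioned by the last vowel: -uz when the last vowel of the stem is a high vowel (*kesmi*, *ku*); -to when the last vowel of the stem is a non-high vowel (*le*, *fopa*, *jusa*, *volamo*).
*i*: last vowel = /i/, a high vowel → -uz → *iuz*.
Since the last vowel of *bo* is /o/ (a non-high vowel), it takes -to, giving *boto*.

iuz, boto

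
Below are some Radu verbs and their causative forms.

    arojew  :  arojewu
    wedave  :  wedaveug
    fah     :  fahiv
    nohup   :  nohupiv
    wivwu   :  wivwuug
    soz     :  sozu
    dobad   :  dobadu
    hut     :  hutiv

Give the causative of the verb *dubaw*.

Looking at the final sound of each stem: -iv when the stem ends in a voiceless consonant (*fah*, *nohup*, *hut*); -u when the stem ends in a voiced consonant (*arojew*, *soz*, *dobad*); -ug when the stem ends in a vowel (*wedave*, *wivwu*).
*dubaw*: final sound = /w/, a voiced consonant → -u → *dubawu*.

dubawu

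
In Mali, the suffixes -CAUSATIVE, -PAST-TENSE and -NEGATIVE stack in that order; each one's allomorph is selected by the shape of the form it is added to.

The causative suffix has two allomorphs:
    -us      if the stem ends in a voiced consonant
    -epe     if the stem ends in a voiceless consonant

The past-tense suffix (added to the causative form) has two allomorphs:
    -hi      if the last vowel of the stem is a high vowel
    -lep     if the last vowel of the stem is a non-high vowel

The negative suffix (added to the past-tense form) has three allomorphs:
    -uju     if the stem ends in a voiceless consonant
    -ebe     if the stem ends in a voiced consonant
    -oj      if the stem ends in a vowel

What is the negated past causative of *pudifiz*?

pudifizushioj

The final consonant of *pudifiz* is /z/, which is voiced, so the causative suffix is -us, giving *pudifizus*.
The causative form *pudifizus*: last vowel = /u/, a high vowel → -hi → *pudifizushi*.
The past-tense form *pudifizushi* — final sound /i/ (a vowel) → -oj → *pudifizushioj*.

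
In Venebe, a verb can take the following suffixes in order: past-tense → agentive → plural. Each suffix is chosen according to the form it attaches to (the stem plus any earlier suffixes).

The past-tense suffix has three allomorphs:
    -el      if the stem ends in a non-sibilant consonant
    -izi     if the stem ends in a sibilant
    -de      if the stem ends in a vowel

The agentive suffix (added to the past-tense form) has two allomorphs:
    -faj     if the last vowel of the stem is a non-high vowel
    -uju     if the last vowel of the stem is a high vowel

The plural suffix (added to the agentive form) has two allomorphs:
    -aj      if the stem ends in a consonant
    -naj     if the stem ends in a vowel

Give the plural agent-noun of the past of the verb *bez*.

*bez* — final sound /z/ (a sibilant) → -izi → *bezizi*.
The last vowel of the past-tense form *bezizi* is /i/, which is a high vowel, so the agentive suffix is -uju, giving *beziziuju*.
The agentive form *beziziuju*: final sound = /u/, a vowel → -naj → *beziziujunaj*.

beziziujunaj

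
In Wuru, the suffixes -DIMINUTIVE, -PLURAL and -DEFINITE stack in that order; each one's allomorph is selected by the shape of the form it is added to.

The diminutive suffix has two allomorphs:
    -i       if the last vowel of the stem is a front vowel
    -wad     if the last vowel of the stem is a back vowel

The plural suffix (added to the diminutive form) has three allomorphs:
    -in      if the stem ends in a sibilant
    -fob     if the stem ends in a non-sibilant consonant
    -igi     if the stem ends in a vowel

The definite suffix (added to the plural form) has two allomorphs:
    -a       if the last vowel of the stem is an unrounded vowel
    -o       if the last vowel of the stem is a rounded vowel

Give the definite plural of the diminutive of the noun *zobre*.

zobreiigia

Since the last vowel of *zobre* is /e/ (a front vowel), it takes -i, giving *zobrei*.
The final sound of the diminutive form *zobrei* is /i/, which is a vowel, so the plural suffix is -igi, giving *zobreiigi*.
The last vowel of the plural form *zobreiigi* is /i/, which is an unrounded vowel, so the definite suffix is -a, giving *zobreiigia*.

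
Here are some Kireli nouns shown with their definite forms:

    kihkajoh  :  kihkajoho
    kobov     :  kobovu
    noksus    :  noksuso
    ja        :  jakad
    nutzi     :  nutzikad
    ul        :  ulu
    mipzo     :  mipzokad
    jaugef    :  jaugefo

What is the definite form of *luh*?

Looking at the final sound of each stem: -o when the stem ends in a voiceless consonant (*kihkajoh*, *noksus*, *jaugef*); -u when the stem ends in a voiced consonant (*kobov*, *ul*); -kad when the stem ends in a vowel (*ja*, *nutzi*, *mipzo*).
*luh* — final sound /h/ (a voiceless consonant) → -o → *luho*.

luho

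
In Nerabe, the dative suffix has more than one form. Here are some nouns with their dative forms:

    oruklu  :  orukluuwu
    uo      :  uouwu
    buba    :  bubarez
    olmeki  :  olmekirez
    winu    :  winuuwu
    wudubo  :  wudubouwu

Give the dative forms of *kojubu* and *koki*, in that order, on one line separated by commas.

kojubuuwu, kokirez

The suffix is conditioned by the last vowel: -uwu when the last vowel of the stem is a rounded vowel (*oruklu*, *uo*, *winu*, *wudubo*); -rez when the last vowel of the stem is an unrounded vowel (*buba*, *olmeki*).
*kojubu* — last vowel /u/ (a rounded vowel) → -uwu → *kojubuuwu*.
*koki*: last vowel = /i/, an unrounded vowel → -rez → *kokirez*.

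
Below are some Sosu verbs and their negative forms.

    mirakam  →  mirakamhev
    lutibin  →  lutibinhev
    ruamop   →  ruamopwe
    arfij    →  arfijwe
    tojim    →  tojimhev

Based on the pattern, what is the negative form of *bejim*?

bejimhev

Looking at the final consonant of each stem: -hev when the stem ends in a nasal (*mirakam*, *lutibin*, *tojim*); -we when the stem ends in a non-nasal consonant (*ruamop*, *arfij*).
Since the final consonant of *bejim* is /m/ (a nasal), it takes -hev, giving *bejimhev*.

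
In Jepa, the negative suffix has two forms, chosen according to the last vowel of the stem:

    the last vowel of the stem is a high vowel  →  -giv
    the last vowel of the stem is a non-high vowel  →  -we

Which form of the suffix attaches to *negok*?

The last vowel of *negok* is /o/, which is a non-high vowel, so the suffix is -we.

-we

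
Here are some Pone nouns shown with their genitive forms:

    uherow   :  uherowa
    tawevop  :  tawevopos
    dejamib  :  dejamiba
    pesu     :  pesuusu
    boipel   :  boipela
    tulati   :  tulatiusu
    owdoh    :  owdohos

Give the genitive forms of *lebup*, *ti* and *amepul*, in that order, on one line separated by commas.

lebupos, tiusu, amepula

The suffix is conditioned by the final sound: -os when the stem ends in a voiceless consonant (*tawevop*, *owdoh*); -a when the stem ends in a voiced consonant (*uherow*, *dejamib*, *boipel*); -usu when the stem ends in a vowel (*pesu*, *tulati*).
The final sound of *lebup* is /p/, which is a voiceless consonant, so the suffix is -os, giving *lebupos*.
The final sound of *ti* is /i/, which is a vowel, so the suffix is -usu, giving *tiusu*.
*amepul*: final sound = /l/, a voiced consonant → -a → *amepula*.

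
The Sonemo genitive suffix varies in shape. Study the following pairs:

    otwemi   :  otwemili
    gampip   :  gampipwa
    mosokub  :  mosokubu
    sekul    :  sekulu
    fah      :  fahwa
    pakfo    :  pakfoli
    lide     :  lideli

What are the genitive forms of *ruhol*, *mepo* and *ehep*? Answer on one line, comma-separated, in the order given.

ruholu, mepoli, ehepwa

The pattern is voicing of the final sound: -wa when the stem ends in a voiceless consonant (*gampip*, *fah*); -u when the stem ends in a voiced consonant (*mosokub*, *sekul*); -li when the stem ends in a vowel (*otwemi*, *pakfo*, *lide*).
The final sound of *ruhol* is /l/, which is a voiced consonant, so the suffix is -u, giving *ruholu*.
*mepo*: final sound = /o/, a vowel → -li → *mepoli*.
Since the final sound of *ehep* is /p/ (a voiceless consonant), it takes -wa, giving *ehepwa*.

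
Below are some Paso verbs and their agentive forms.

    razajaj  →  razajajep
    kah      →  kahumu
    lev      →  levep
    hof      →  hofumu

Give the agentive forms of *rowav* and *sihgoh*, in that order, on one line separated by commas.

The suffix is conditioned by the final consonant: -umu when the stem ends in a voiceless consonant (*kah*, *hof*); -ep when the stem ends in a voiced consonant (*razajaj*, *lev*).
*rowav* — final consonant /v/ (voiced) → -ep → *rowavep*.
*sihgoh* — final consonant /h/ (voiceless) → -umu → *sihgohumu*.

rowavep, sihgohumu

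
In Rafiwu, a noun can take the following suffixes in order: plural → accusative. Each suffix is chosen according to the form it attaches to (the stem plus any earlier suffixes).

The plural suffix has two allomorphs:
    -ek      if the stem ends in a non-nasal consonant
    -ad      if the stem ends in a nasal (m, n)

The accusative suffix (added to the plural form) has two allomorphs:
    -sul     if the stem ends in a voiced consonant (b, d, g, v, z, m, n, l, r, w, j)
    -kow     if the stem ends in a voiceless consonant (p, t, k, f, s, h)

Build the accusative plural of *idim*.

idimadsul

Since the final consonant of *idim* is /m/ (a nasal), it takes -ad, giving *idimad*.
The plural form *idimad* — final consonant /d/ (voiced) → -sul → *idimadsul*.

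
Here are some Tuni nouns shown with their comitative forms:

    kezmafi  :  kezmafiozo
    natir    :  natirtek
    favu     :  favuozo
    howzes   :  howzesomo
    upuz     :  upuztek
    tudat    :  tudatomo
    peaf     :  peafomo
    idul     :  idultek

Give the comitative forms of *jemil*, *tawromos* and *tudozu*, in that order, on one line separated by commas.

The alternation tracks the final sound of the stem — -omo when the stem ends in a voiceless consonant (*howzes*, *tudat*, *peaf*); -tek when the stem ends in a voiced consonant (*natir*, *upuz*, *idul*); -ozo when the stem ends in a vowel (*kezmafi*, *favu*).
*jemil*: final sound = /l/, a voiced consonant → -tek → *jemiltek*.
The final sound of *tawromos* is /s/, which is a voiceless consonant, so the suffix is -omo, giving *tawromosomo*.
Since the final sound of *tudozu* is /u/ (a vowel), it takes -ozo, giving *tudozuozo*.

jemiltek, tawromosomo, tudozuozo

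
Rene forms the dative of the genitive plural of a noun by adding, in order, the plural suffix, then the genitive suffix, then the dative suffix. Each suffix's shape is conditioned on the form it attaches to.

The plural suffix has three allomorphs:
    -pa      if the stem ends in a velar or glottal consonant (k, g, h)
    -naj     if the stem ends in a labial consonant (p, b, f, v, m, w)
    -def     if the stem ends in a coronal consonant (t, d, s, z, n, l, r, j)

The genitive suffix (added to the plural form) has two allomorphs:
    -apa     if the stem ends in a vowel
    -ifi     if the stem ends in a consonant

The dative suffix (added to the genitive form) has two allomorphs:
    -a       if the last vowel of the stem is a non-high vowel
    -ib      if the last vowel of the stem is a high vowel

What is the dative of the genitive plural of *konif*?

Since the final consonant of *konif* is /f/ (labial), it takes -naj, giving *konifnaj*.
The plural form *konifnaj* — final sound /j/ (a consonant) → -ifi → *konifnajifi*.
The genitive form *konifnajifi* — last vowel /i/ (a high vowel) → -ib → *konifnajifiib*.

konifnajifiib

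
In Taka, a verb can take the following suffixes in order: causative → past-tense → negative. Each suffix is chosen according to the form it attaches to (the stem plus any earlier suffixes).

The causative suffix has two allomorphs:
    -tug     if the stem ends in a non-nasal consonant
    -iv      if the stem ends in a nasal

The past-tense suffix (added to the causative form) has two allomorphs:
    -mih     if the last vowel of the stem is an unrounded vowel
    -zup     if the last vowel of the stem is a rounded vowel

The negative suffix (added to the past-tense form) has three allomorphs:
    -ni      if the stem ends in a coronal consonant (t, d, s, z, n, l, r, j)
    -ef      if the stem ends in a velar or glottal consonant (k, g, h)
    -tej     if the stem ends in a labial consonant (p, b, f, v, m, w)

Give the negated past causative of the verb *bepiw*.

bepiwtugzuptej

The final consonant of *bepiw* is /w/, which is non-nasal, so the causative suffix is -tug, giving *bepiwtug*.
The causative form *bepiwtug* — last vowel /u/ (a rounded vowel) → -zup → *bepiwtugzup*.
The past-tense form *bepiwtugzup*: final consonant = /p/, labial → -tej → *bepiwtugzuptej*.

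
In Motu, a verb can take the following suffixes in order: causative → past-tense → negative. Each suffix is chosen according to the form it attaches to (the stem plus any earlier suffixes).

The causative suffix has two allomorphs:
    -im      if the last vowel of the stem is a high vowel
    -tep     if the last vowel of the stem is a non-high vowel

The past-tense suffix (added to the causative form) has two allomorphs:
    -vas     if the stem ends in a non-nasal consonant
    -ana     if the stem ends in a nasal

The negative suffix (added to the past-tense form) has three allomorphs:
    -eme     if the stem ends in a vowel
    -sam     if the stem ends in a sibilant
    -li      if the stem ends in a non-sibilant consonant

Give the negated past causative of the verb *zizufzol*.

The last vowel of *zizufzol* is /o/, which is a non-high vowel, so the causative suffix is -tep, giving *zizufzoltep*.
The final consonant of the causative form *zizufzoltep* is /p/, which is non-nasal, so the past-tense suffix is -vas, giving *zizufzoltepvas*.
Since the final sound of the past-tense form *zizufzoltepvas* is /s/ (a sibilant), it takes -sam, giving *zizufzoltepvassam*.

zizufzoltepvassam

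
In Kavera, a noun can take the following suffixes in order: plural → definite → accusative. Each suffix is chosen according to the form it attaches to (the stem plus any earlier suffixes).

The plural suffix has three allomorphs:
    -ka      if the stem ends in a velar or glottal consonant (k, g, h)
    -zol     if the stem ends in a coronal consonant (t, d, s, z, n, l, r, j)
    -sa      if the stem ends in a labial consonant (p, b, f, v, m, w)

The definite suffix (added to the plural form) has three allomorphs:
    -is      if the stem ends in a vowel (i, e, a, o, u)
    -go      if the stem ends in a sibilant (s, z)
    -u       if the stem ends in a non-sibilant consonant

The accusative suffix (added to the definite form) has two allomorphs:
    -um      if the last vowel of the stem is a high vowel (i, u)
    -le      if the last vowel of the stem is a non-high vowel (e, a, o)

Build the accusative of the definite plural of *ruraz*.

rurazzoluum

*ruraz* — final consonant /z/ (coronal) → -zol → *rurazzol*.
The plural form *rurazzol* — final sound /l/ (a non-sibilant consonant) → -u → *rurazzolu*.
The definite form *rurazzolu* — last vowel /u/ (a high vowel) → -um → *rurazzoluum*.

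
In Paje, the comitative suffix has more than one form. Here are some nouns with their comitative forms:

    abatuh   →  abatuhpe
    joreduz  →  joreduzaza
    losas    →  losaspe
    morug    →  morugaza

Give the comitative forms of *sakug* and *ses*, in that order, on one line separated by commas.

The suffix is conditioned by the final consonant: -pe when the stem ends in a voiceless consonant (*abatuh*, *losas*); -aza when the stem ends in a voiced consonant (*joreduz*, *morug*).
Since the final consonant of *sakug* is /g/ (voiced), it takes -aza, giving *sakugaza*.
*ses*: final consonant = /s/, voiceless → -pe → *sespe*.

sakugaza, sespe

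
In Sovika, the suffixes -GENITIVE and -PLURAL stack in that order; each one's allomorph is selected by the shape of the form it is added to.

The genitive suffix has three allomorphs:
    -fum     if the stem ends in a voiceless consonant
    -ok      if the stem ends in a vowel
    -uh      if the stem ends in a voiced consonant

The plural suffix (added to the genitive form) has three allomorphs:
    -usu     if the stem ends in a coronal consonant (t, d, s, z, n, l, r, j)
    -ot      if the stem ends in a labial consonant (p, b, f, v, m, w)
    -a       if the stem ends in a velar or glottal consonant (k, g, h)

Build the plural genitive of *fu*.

*fu* — final sound /u/ (a vowel) → -ok → *fuok*.
Since the final consonant of the genitive form *fuok* is /k/ (velar/glottal), it takes -a, giving *fuoka*.

fuoka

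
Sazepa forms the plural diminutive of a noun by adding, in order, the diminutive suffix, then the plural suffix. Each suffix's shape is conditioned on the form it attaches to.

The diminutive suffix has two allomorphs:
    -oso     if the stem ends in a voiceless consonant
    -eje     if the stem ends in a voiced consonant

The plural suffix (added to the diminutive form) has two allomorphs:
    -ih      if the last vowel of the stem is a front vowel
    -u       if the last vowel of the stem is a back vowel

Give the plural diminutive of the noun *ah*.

The final consonant of *ah* is /h/, which is voiceless, so the diminutive suffix is -oso, giving *ahoso*.
The last vowel of the diminutive form *ahoso* is /o/, which is a back vowel, so the plural suffix is -u, giving *ahosou*.

ahosou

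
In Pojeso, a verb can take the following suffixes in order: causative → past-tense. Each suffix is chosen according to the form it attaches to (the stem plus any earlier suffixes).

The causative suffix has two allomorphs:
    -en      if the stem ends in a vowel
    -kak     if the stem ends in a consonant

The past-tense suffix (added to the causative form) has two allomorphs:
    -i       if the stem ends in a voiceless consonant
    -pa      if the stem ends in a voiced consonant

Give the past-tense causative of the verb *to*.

toenpa

The final sound of *to* is /o/, which is a vowel, so the causative suffix is -en, giving *toen*.
The causative form *toen*: final consonant = /n/, voiced → -pa → *toenpa*.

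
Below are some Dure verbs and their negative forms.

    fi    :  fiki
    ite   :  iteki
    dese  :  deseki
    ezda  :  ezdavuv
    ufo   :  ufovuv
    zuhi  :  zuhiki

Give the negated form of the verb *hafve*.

hafveki

The alternation tracks the last vowel of the stem — -ki when the last vowel of the stem is a front vowel (*fi*, *ite*, *dese*, *zuhi*); -vuv when the last vowel of the stem is a back vowel (*ezda*, *ufo*).
*hafve* — last vowel /e/ (a front vowel) → -ki → *hafveki*.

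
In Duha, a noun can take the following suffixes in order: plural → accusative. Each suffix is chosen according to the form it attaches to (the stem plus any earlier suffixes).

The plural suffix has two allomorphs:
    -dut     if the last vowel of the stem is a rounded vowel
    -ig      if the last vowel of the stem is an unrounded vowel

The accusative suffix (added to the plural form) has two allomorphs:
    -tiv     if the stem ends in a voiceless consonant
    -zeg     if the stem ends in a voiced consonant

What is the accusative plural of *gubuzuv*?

*gubuzuv*: last vowel = /u/, a rounded vowel → -dut → *gubuzuvdut*.
The final consonant of the plural form *gubuzuvdut* is /t/, which is voiceless, so the accusative suffix is -tiv, giving *gubuzuvduttiv*.

gubuzuvduttiv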